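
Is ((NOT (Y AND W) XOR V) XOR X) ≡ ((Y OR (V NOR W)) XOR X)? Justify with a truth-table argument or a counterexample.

No. Counterexample: with W=0, V=1, Y=1, X=0, Expression 1 = 0 but Expression 2 = 1.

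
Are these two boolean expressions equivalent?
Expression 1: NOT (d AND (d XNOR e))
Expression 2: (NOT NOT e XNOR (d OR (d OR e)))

No. Counterexample: with e=0, d=1, Expression 1 = 1 but Expression 2 = 0.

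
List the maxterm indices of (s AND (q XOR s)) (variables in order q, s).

ΠM(0, 2, 3) = (q OR s) AND (NOT q OR s) AND (NOT q OR NOT s)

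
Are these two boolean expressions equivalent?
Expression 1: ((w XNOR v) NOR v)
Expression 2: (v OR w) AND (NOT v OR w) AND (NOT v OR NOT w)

Yes, they are equivalent — the two output columns agree on all 4 assignments:
v | w | Expression 1 | Expression 2
-----------------------------------
0 | 0 | 0 | 0
0 | 1 | 1 | 1
1 | 0 | 0 | 0
1 | 1 | 0 | 0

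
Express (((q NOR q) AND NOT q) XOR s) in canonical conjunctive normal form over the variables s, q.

(s OR NOT q) AND (NOT s OR q)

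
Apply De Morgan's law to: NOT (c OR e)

NOT c AND NOT e
De Morgan's: NOT(OR of terms) = AND of negations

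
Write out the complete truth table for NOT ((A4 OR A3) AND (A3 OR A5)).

A5 | A3 | A4 | Output
---------------------
0 | 0 | 0 | 1
0 | 0 | 1 | 1
0 | 1 | 0 | 0
0 | 1 | 1 | 0
1 | 0 | 0 | 1
1 | 0 | 1 | 0
1 | 1 | 0 | 0
1 | 1 | 1 | 0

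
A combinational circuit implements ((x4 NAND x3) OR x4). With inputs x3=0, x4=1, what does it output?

Substituting: ((1 NAND 0) OR 1)
= 1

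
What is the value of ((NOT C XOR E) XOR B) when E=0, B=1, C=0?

Substituting: ((NOT 0 XOR 0) XOR 1)
= 0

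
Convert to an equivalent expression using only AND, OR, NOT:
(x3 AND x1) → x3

NOT (x3 AND x1) OR x3
(Implication elimination: A → B = NOT A OR B)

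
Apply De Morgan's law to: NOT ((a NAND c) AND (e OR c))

NOT (a NAND c) OR NOT (e OR c)
De Morgan's: NOT(AND of terms) = OR of negations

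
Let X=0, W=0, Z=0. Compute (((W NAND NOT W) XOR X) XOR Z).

Substituting: (((0 NAND NOT 0) XOR 0) XOR 0)
= 1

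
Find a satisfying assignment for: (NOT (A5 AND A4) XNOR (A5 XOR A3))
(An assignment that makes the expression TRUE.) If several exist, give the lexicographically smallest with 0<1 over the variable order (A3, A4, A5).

A3=0, A4=0, A5=1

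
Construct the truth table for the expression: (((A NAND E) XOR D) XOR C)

D | C | E | A | Output
----------------------
0 | 0 | 0 | 0 | 1
0 | 0 | 0 | 1 | 1
0 | 0 | 1 | 0 | 1
0 | 0 | 1 | 1 | 0
0 | 1 | 0 | 0 | 0
0 | 1 | 0 | 1 | 0
0 | 1 | 1 | 0 | 0
0 | 1 | 1 | 1 | 1
1 | 0 | 0 | 0 | 0
1 | 0 | 0 | 1 | 0
1 | 0 | 1 | 0 | 0
1 | 0 | 1 | 1 | 1
1 | 1 | 0 | 0 | 1
1 | 1 | 0 | 1 | 1
1 | 1 | 1 | 0 | 1
1 | 1 | 1 | 1 | 0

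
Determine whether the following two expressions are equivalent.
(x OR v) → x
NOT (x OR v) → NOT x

No, Inverse is not equivalent to original (counterexample: v=1, x=0)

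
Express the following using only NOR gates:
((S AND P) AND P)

((((S NOR S) NOR (P NOR P)) NOR ((S NOR S) NOR (P NOR P))) NOR (P NOR P))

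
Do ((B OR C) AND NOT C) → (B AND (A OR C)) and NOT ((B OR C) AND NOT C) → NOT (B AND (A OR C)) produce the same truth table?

No, Inverse is not equivalent to original (counterexample: C=0, B=1, A=0)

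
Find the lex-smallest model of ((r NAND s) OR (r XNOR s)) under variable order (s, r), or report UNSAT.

s=0, r=0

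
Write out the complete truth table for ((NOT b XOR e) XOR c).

e | c | b | Output
------------------
0 | 0 | 0 | 1
0 | 0 | 1 | 0
0 | 1 | 0 | 0
0 | 1 | 1 | 1
1 | 0 | 0 | 0
1 | 0 | 1 | 1
1 | 1 | 0 | 1
1 | 1 | 1 | 0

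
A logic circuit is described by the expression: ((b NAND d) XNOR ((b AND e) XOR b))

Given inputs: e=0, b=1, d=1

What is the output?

Substituting: ((1 NAND 1) XNOR ((1 AND 0) XOR 1))
= 0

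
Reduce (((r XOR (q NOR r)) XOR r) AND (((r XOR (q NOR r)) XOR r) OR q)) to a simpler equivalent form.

By absorption (E AND (E OR v) = E) then XOR self-cancellation ((E XOR v) XOR v = E):
= (q NOR r)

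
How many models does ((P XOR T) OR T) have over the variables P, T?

Satisfying assignments: (0,1), (1,0), (1,1)
Count: 3 out of 4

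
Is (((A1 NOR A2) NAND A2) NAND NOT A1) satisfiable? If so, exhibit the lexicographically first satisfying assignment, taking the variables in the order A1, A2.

A1=1, A2=0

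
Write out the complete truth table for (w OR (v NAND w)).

w | v | Output
--------------
0 | 0 | 1
0 | 1 | 1
1 | 0 | 1
1 | 1 | 1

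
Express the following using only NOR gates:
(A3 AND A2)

((A3 NOR A3) NOR (A2 NOR A2))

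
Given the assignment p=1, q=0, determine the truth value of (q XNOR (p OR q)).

Substituting: (0 XNOR (1 OR 0))
= 0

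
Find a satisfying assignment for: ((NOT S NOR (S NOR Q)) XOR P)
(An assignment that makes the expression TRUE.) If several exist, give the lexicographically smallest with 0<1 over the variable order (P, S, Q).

P=0, S=1, Q=0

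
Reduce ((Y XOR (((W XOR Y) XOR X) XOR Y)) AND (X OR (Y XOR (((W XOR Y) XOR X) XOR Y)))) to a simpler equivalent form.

By absorption (E AND (E OR v) = E) then XOR self-cancellation ((E XOR v) XOR v = E):
= ((W XOR Y) XOR X)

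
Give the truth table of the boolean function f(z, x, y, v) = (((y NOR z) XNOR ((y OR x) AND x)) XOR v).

z | x | y | v | Output
----------------------
0 | 0 | 0 | 0 | 0
0 | 0 | 0 | 1 | 1
0 | 0 | 1 | 0 | 1
0 | 0 | 1 | 1 | 0
0 | 1 | 0 | 0 | 1
0 | 1 | 0 | 1 | 0
0 | 1 | 1 | 0 | 0
0 | 1 | 1 | 1 | 1
1 | 0 | 0 | 0 | 1
1 | 0 | 0 | 1 | 0
1 | 0 | 1 | 0 | 1
1 | 0 | 1 | 1 | 0
1 | 1 | 0 | 0 | 0
1 | 1 | 0 | 1 | 1
1 | 1 | 1 | 0 | 0
1 | 1 | 1 | 1 | 1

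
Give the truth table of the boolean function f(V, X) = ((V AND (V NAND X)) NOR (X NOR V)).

V | X | Output
--------------
0 | 0 | 0
0 | 1 | 1
1 | 0 | 0
1 | 1 | 1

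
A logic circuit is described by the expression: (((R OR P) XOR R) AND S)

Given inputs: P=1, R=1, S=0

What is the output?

Substituting: (((1 OR 1) XOR 1) AND 0)
= 0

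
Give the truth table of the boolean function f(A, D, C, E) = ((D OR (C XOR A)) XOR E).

A | D | C | E | Output
----------------------
0 | 0 | 0 | 0 | 0
0 | 0 | 0 | 1 | 1
0 | 0 | 1 | 0 | 1
0 | 0 | 1 | 1 | 0
0 | 1 | 0 | 0 | 1
0 | 1 | 0 | 1 | 0
0 | 1 | 1 | 0 | 1
0 | 1 | 1 | 1 | 0
1 | 0 | 0 | 0 | 1
1 | 0 | 0 | 1 | 0
1 | 0 | 1 | 0 | 0
1 | 0 | 1 | 1 | 1
1 | 1 | 0 | 0 | 1
1 | 1 | 0 | 1 | 0
1 | 1 | 1 | 0 | 1
1 | 1 | 1 | 1 | 0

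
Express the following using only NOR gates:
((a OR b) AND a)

((((a NOR b) NOR (a NOR b)) NOR ((a NOR b) NOR (a NOR b))) NOR (a NOR a))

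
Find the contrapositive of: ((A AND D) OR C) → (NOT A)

Contrapositive: A → NOT ((A AND D) OR C)
Note: A statement and its contrapositive are logically equivalent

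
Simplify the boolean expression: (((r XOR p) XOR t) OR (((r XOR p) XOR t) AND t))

By absorption (E OR (E AND v) = E):
= ((r XOR p) XOR t)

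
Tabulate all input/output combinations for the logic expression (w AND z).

w | z | Output
--------------
0 | 0 | 0
0 | 1 | 0
1 | 0 | 0
1 | 1 | 1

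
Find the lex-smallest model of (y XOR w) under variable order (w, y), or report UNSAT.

w=0, y=1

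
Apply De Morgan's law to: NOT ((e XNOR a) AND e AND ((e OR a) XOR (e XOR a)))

NOT (e XNOR a) OR NOT e OR NOT ((e OR a) XOR (e XOR a))
De Morgan's: NOT(AND of terms) = OR of negations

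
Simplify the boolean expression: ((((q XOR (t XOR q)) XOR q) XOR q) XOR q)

By XOR self-cancellation ((E XOR v) XOR v = E) then XOR self-cancellation ((E XOR v) XOR v = E):
= (t XOR q)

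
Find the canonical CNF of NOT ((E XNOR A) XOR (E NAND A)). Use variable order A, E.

(A OR NOT E) AND (NOT A OR E) AND (NOT A OR NOT E)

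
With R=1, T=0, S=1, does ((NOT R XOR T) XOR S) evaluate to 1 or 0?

Substituting: ((NOT 1 XOR 0) XOR 1)
= 1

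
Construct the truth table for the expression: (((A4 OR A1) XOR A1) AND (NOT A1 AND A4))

A1 | A4 | Output
----------------
0 | 0 | 0
0 | 1 | 1
1 | 0 | 0
1 | 1 | 0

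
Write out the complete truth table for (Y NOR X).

X | Y | Output
--------------
0 | 0 | 1
0 | 1 | 0
1 | 0 | 0
1 | 1 | 0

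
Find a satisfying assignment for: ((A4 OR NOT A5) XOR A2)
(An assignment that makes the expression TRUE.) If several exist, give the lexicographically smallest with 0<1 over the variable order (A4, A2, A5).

A4=0, A2=0, A5=0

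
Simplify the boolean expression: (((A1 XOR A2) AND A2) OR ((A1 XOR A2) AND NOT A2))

By distribution ((E AND v) OR (E AND NOT v) = E):
= (A1 XOR A2)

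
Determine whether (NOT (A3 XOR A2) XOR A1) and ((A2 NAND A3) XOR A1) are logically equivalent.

No. Counterexample: with A2=0, A1=0, A3=1, Expression 1 = 0 but Expression 2 = 1.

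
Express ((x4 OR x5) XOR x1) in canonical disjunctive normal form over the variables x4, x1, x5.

(NOT x4 AND NOT x1 AND x5) OR (NOT x4 AND x1 AND NOT x5) OR (x4 AND NOT x1 AND NOT x5) OR (x4 AND NOT x1 AND x5)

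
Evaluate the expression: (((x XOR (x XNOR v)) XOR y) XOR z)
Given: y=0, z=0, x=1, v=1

Substituting: (((1 XOR (1 XNOR 1)) XOR 0) XOR 0)
= 0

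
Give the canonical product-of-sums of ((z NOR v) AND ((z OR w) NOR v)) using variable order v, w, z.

ΠM(1, 2, 3, 4, 5, 6, 7) = (v OR w OR NOT z) AND (v OR NOT w OR z) AND (v OR NOT w OR NOT z) AND (NOT v OR w OR z) AND (NOT v OR w OR NOT z) AND (NOT v OR NOT w OR z) AND (NOT v OR NOT w OR NOT z)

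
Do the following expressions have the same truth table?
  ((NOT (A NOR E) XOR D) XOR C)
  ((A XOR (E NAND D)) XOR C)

No. Counterexample: with E=0, D=0, A=0, C=0, Expression 1 = 0 but Expression 2 = 1.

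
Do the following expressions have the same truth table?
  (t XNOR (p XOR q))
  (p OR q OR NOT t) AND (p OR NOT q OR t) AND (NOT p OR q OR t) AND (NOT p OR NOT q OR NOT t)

Yes, they are equivalent — the two output columns agree on all 8 assignments:
p | q | t | Expression 1 | Expression 2
---------------------------------------
0 | 0 | 0 | 1 | 1
0 | 0 | 1 | 0 | 0
0 | 1 | 0 | 0 | 0
0 | 1 | 1 | 1 | 1
1 | 0 | 0 | 0 | 0
1 | 0 | 1 | 1 | 1
1 | 1 | 0 | 1 | 1
1 | 1 | 1 | 0 | 0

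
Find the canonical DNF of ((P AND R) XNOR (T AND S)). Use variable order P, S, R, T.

(NOT P AND NOT S AND NOT R AND NOT T) OR (NOT P AND NOT S AND NOT R AND T) OR (NOT P AND NOT S AND R AND NOT T) OR (NOT P AND NOT S AND R AND T) OR (NOT P AND S AND NOT R AND NOT T) OR (NOT P AND S AND R AND NOT T) OR (P AND NOT S AND NOT R AND NOT T) OR (P AND NOT S AND NOT R AND T) OR (P AND S AND NOT R AND NOT T) OR (P AND S AND R AND T)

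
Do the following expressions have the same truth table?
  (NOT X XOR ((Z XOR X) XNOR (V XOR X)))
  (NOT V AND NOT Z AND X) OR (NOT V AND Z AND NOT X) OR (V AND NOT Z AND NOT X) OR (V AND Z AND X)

Yes, they are equivalent — the two output columns agree on all 8 assignments:
V | Z | X | Expression 1 | Expression 2
---------------------------------------
0 | 0 | 0 | 0 | 0
0 | 0 | 1 | 1 | 1
0 | 1 | 0 | 1 | 1
0 | 1 | 1 | 0 | 0
1 | 0 | 0 | 1 | 1
1 | 0 | 1 | 0 | 0
1 | 1 | 0 | 0 | 0
1 | 1 | 1 | 1 | 1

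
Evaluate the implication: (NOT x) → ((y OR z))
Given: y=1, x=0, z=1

Antecedent (NOT x) = 1; consequent ((y OR z)) = 1.
1 → 1 = 1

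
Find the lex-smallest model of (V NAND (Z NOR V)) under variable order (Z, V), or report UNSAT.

Z=0, V=0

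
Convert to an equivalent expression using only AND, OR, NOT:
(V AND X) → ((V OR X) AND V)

NOT (V AND X) OR ((V OR X) AND V)
(Implication elimination: A → B = NOT A OR B)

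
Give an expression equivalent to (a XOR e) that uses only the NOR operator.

((((a NOR e) NOR (a NOR e)) NOR ((a NOR e) NOR (a NOR e))) NOR ((((a NOR a) NOR (e NOR e)) NOR ((a NOR a) NOR (e NOR e))) NOR (((a NOR a) NOR (e NOR e)) NOR ((a NOR a) NOR (e NOR e)))))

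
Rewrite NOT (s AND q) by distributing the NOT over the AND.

NOT s OR NOT q
De Morgan's: NOT(AND of terms) = OR of negations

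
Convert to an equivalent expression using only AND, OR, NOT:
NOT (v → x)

v AND NOT x
(Negated implication: NOT(A → B) = A AND NOT B)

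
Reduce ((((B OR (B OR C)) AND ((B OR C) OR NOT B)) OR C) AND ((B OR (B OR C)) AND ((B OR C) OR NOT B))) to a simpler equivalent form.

By absorption (E AND (E OR v) = E) then distribution ((E OR v) AND (E OR NOT v) = E):
= (B OR C)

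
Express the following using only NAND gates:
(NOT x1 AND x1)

(((x1 NAND x1) NAND x1) NAND ((x1 NAND x1) NAND x1))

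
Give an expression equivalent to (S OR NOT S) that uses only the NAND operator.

((S NAND S) NAND ((S NAND S) NAND (S NAND S)))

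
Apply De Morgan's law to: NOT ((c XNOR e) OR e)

NOT (c XNOR e) AND NOT e
De Morgan's: NOT(OR of terms) = AND of negations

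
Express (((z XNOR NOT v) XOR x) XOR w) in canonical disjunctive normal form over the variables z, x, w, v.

(NOT z AND NOT x AND NOT w AND v) OR (NOT z AND NOT x AND w AND NOT v) OR (NOT z AND x AND NOT w AND NOT v) OR (NOT z AND x AND w AND v) OR (z AND NOT x AND NOT w AND NOT v) OR (z AND NOT x AND w AND v) OR (z AND x AND NOT w AND v) OR (z AND x AND w AND NOT v)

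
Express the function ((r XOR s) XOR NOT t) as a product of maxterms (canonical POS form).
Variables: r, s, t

ΠM(1, 2, 4, 7) = (r OR s OR NOT t) AND (r OR NOT s OR t) AND (NOT r OR s OR t) AND (NOT r OR NOT s OR NOT t)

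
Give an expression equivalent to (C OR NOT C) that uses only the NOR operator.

((C NOR (C NOR C)) NOR (C NOR (C NOR C)))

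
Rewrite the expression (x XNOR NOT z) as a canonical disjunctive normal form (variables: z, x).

(NOT z AND x) OR (z AND NOT x)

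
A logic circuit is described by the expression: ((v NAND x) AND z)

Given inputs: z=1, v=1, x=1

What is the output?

Substituting: ((1 NAND 1) AND 1)
= 0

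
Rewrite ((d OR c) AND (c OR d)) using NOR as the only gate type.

((((d NOR c) NOR (d NOR c)) NOR ((d NOR c) NOR (d NOR c))) NOR (((c NOR d) NOR (c NOR d)) NOR ((c NOR d) NOR (c NOR d))))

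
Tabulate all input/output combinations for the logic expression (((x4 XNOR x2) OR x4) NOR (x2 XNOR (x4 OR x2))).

x4 | x2 | Output
----------------
0 | 0 | 0
0 | 1 | 0
1 | 0 | 0
1 | 1 | 0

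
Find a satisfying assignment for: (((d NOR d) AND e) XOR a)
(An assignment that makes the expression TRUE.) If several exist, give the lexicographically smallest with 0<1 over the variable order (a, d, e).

a=0, d=0, e=1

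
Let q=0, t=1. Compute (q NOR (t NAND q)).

Substituting: (0 NOR (1 NAND 0))
= 0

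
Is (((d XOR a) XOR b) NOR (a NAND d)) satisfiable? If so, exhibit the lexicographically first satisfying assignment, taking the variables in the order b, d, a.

b=0, d=1, a=1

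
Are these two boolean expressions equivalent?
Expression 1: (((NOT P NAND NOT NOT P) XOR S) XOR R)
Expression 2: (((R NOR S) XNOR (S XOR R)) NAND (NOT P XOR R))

No. Counterexample: with S=0, R=1, P=0, Expression 1 = 0 but Expression 2 = 1.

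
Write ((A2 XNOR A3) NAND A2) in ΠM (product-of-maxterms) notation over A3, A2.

ΠM(3) = (NOT A3 OR NOT A2)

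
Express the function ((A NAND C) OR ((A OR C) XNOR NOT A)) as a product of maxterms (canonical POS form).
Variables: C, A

ΠM(3) = (NOT C OR NOT A)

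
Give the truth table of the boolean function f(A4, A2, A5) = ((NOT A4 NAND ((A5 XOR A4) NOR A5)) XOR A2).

A4 | A2 | A5 | Output
---------------------
0 | 0 | 0 | 0
0 | 0 | 1 | 1
0 | 1 | 0 | 1
0 | 1 | 1 | 0
1 | 0 | 0 | 1
1 | 0 | 1 | 1
1 | 1 | 0 | 0
1 | 1 | 1 | 0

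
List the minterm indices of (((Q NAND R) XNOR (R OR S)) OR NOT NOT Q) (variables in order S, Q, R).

Σm(1, 2, 3, 4, 5, 6, 7) = (NOT S AND NOT Q AND R) OR (NOT S AND Q AND NOT R) OR (NOT S AND Q AND R) OR (S AND NOT Q AND NOT R) OR (S AND NOT Q AND R) OR (S AND Q AND NOT R) OR (S AND Q AND R)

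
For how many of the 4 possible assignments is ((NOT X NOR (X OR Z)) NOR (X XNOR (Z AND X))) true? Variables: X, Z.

Satisfying assignments: (1,0)
Count: 1 out of 4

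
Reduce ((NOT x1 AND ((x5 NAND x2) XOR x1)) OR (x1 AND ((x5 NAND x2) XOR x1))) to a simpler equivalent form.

By distribution ((E AND v) OR (E AND NOT v) = E):
= ((x5 NAND x2) XOR x1)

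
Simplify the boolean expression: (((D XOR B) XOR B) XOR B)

By XOR self-cancellation ((E XOR v) XOR v = E):
= (D XOR B)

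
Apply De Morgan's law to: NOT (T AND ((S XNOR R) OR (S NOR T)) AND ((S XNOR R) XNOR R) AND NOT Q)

NOT T OR NOT ((S XNOR R) OR (S NOR T)) OR NOT ((S XNOR R) XNOR R) OR Q
De Morgan's: NOT(AND of terms) = OR of negations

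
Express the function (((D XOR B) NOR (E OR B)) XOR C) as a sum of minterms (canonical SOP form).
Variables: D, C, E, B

Σm(0, 5, 6, 7, 12, 13, 14, 15) = (NOT D AND NOT C AND NOT E AND NOT B) OR (NOT D AND C AND NOT E AND B) OR (NOT D AND C AND E AND NOT B) OR (NOT D AND C AND E AND B) OR (D AND C AND NOT E AND NOT B) OR (D AND C AND NOT E AND B) OR (D AND C AND E AND NOT B) OR (D AND C AND E AND B)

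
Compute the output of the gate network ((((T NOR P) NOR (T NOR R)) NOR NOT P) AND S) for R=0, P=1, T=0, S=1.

Substituting: ((((0 NOR 1) NOR (0 NOR 0)) NOR NOT 1) AND 1)
= 1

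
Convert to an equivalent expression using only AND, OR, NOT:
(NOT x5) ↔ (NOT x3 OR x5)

((NOT x5) AND (NOT x3 OR x5)) OR (x5 AND NOT (NOT x3 OR x5))
(Biconditional = both true or both false)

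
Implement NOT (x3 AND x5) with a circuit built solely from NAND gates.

(((x3 NAND x5) NAND (x3 NAND x5)) NAND ((x3 NAND x5) NAND (x3 NAND x5)))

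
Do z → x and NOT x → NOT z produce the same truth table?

Yes, Contrapositive is always equivalent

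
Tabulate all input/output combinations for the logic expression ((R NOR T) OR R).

R | T | Output
--------------
0 | 0 | 1
0 | 1 | 0
1 | 0 | 1
1 | 1 | 1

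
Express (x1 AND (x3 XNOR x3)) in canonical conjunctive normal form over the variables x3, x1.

(x3 OR x1) AND (NOT x3 OR x1)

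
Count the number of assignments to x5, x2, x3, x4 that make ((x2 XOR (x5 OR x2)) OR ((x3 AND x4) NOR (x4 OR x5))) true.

Satisfying assignments: (0,0,0,0), (0,0,1,0), (0,1,0,0), (0,1,1,0), (1,0,0,0), (1,0,0,1), (1,0,1,0), (1,0,1,1)
Count: 8 out of 16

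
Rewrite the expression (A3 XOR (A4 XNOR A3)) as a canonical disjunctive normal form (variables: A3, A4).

(NOT A3 AND NOT A4) OR (A3 AND NOT A4)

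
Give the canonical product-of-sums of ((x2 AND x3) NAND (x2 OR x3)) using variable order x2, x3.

ΠM(3) = (NOT x2 OR NOT x3)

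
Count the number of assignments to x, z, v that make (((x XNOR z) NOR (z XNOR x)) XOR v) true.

Satisfying assignments: (0,0,1), (0,1,0), (1,0,0), (1,1,1)
Count: 4 out of 8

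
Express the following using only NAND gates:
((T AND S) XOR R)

((((T NAND S) NAND (T NAND S)) NAND (((T NAND S) NAND (T NAND S)) NAND R)) NAND (R NAND (((T NAND S) NAND (T NAND S)) NAND R)))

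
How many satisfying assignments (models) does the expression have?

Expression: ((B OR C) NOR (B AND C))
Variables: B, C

Satisfying assignments: (0,0)
Count: 1 out of 4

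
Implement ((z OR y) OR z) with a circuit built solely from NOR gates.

((((z NOR y) NOR (z NOR y)) NOR z) NOR (((z NOR y) NOR (z NOR y)) NOR z))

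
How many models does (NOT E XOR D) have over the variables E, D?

Satisfying assignments: (0,0), (1,1)
Count: 2 out of 4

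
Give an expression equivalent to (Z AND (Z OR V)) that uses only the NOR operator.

((Z NOR Z) NOR (((Z NOR V) NOR (Z NOR V)) NOR ((Z NOR V) NOR (Z NOR V))))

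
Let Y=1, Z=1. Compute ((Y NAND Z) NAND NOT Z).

Substituting: ((1 NAND 1) NAND NOT 1)
= 1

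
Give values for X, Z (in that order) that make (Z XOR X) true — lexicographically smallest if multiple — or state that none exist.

X=0, Z=1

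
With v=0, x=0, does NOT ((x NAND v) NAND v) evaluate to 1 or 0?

Substituting: NOT ((0 NAND 0) NAND 0)
= 0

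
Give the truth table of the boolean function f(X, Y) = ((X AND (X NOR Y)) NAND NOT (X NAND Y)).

X | Y | Output
--------------
0 | 0 | 1
0 | 1 | 1
1 | 0 | 1
1 | 1 | 1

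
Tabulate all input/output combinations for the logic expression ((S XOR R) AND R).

S | R | Output
--------------
0 | 0 | 0
0 | 1 | 1
1 | 0 | 0
1 | 1 | 0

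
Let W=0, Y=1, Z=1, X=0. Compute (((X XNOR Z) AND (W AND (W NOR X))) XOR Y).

Substituting: (((0 XNOR 1) AND (0 AND (0 NOR 0))) XOR 1)
= 1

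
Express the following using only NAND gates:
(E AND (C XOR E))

((E NAND ((C NAND (C NAND E)) NAND (E NAND (C NAND E)))) NAND (E NAND ((C NAND (C NAND E)) NAND (E NAND (C NAND E)))))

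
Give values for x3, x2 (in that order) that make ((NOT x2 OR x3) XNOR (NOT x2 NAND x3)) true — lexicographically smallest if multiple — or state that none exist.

x3=0, x2=0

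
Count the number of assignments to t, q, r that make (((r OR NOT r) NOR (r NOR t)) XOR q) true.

Satisfying assignments: (0,1,0), (0,1,1), (1,1,0), (1,1,1)
Count: 4 out of 8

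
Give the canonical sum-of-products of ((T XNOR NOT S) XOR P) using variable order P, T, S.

Σm(1, 2, 4, 7) = (NOT P AND NOT T AND S) OR (NOT P AND T AND NOT S) OR (P AND NOT T AND NOT S) OR (P AND T AND S)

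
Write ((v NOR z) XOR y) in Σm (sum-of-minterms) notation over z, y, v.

Σm(0, 3, 6, 7) = (NOT z AND NOT y AND NOT v) OR (NOT z AND y AND v) OR (z AND y AND NOT v) OR (z AND y AND v)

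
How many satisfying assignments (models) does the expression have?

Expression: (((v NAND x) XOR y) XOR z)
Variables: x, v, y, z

Satisfying assignments: (0,0,0,0), (0,0,1,1), (0,1,0,0), (0,1,1,1), (1,0,0,0), (1,0,1,1), (1,1,0,1), (1,1,1,0)
Count: 8 out of 16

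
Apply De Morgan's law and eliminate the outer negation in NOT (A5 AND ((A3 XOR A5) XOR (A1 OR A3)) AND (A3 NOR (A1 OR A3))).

NOT A5 OR NOT ((A3 XOR A5) XOR (A1 OR A3)) OR NOT (A3 NOR (A1 OR A3))
De Morgan's: NOT(AND of terms) = OR of negations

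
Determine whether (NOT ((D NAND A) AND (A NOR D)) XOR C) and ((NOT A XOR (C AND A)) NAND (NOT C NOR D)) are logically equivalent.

No. Counterexample: with A=0, D=0, C=0, Expression 1 = 0 but Expression 2 = 1.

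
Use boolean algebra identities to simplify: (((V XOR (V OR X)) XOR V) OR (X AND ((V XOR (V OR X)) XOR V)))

By absorption (E OR (E AND v) = E) then XOR self-cancellation ((E XOR v) XOR v = E):
= (V OR X)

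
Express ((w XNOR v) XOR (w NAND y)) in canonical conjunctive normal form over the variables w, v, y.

(w OR v OR y) AND (w OR v OR NOT y) AND (NOT w OR v OR NOT y) AND (NOT w OR NOT v OR y)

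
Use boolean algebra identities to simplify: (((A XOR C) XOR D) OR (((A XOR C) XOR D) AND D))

By absorption (E OR (E AND v) = E):
= ((A XOR C) XOR D)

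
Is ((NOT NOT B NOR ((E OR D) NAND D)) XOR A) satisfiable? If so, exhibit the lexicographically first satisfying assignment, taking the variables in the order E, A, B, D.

E=0, A=0, B=0, D=1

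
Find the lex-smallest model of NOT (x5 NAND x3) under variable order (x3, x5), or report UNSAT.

x3=1, x5=1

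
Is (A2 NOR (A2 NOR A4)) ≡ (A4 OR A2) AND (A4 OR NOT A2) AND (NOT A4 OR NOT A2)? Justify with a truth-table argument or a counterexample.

Yes, they are equivalent — the two output columns agree on all 4 assignments:
A4 | A2 | Expression 1 | Expression 2
-------------------------------------
0 | 0 | 0 | 0
0 | 1 | 0 | 0
1 | 0 | 1 | 1
1 | 1 | 0 | 0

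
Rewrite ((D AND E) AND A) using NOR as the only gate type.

((((D NOR D) NOR (E NOR E)) NOR ((D NOR D) NOR (E NOR E))) NOR (A NOR A))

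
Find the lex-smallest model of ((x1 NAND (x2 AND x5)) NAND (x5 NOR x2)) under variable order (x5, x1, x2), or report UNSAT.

x5=0, x1=0, x2=1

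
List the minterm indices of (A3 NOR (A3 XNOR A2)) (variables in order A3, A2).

Σm(1) = (NOT A3 AND A2)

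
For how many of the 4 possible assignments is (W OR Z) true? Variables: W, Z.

Satisfying assignments: (0,1), (1,0), (1,1)
Count: 3 out of 4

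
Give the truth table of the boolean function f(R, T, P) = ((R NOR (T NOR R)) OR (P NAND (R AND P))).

R | T | P | Output
------------------
0 | 0 | 0 | 1
0 | 0 | 1 | 1
0 | 1 | 0 | 1
0 | 1 | 1 | 1
1 | 0 | 0 | 1
1 | 0 | 1 | 0
1 | 1 | 0 | 1
1 | 1 | 1 | 0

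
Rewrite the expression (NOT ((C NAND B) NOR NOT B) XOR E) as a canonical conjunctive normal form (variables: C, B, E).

(C OR B OR NOT E) AND (C OR NOT B OR NOT E) AND (NOT C OR B OR NOT E) AND (NOT C OR NOT B OR E)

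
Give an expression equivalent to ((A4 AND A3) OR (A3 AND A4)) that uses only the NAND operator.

((((A4 NAND A3) NAND (A4 NAND A3)) NAND ((A4 NAND A3) NAND (A4 NAND A3))) NAND (((A3 NAND A4) NAND (A3 NAND A4)) NAND ((A3 NAND A4) NAND (A3 NAND A4))))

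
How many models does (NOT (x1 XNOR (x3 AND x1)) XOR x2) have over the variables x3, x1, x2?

Satisfying assignments: (0,0,1), (0,1,0), (1,0,1), (1,1,1)
Count: 4 out of 8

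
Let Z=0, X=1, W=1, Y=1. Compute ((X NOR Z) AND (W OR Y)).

Substituting: ((1 NOR 0) AND (1 OR 1))
= 0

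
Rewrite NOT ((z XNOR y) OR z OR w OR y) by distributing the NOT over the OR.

NOT (z XNOR y) AND NOT z AND NOT w AND NOT y
De Morgan's: NOT(OR of terms) = AND of negations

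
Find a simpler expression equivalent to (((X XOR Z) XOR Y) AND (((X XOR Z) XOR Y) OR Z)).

By absorption (E AND (E OR v) = E):
= ((X XOR Z) XOR Y)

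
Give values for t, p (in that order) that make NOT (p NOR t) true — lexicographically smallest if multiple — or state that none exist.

t=0, p=1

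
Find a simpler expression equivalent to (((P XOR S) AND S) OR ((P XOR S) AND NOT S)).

By distribution ((E AND v) OR (E AND NOT v) = E):
= (P XOR S)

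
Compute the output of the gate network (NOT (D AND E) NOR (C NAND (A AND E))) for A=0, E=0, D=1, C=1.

Substituting: (NOT (1 AND 0) NOR (1 NAND (0 AND 0)))
= 0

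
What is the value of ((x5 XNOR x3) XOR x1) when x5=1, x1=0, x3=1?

Substituting: ((1 XNOR 1) XOR 0)
= 1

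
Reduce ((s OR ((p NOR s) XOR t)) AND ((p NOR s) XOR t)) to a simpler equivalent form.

By absorption (E AND (E OR v) = E):
= ((p NOR s) XOR t)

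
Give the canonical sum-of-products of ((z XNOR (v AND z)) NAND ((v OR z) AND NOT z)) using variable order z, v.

Σm(0, 2, 3) = (NOT z AND NOT v) OR (z AND NOT v) OR (z AND v)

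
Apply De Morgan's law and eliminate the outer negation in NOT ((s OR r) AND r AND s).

NOT (s OR r) OR NOT r OR NOT s
De Morgan's: NOT(AND of terms) = OR of negations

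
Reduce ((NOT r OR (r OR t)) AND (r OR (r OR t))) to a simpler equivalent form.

By distribution ((E OR v) AND (E OR NOT v) = E):
= (r OR t)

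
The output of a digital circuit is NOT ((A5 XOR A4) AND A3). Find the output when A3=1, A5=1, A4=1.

Substituting: NOT ((1 XOR 1) AND 1)
= 1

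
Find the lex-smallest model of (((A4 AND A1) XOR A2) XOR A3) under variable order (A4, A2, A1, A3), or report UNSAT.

A4=0, A2=0, A1=0, A3=1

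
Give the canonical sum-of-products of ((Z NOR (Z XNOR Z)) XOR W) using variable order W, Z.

Σm(2, 3) = (W AND NOT Z) OR (W AND Z)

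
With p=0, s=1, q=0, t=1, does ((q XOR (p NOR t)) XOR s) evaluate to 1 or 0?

Substituting: ((0 XOR (0 NOR 1)) XOR 1)
= 1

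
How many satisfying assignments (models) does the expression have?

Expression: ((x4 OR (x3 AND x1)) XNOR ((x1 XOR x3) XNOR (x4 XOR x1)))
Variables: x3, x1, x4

Satisfying assignments: (1,0,0), (1,0,1), (1,1,1)
Count: 3 out of 8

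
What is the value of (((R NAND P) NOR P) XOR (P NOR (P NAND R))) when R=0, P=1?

Substituting: (((0 NAND 1) NOR 1) XOR (1 NOR (1 NAND 0)))
= 0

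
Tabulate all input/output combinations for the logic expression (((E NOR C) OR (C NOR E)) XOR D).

C | E | D | Output
------------------
0 | 0 | 0 | 1
0 | 0 | 1 | 0
0 | 1 | 0 | 0
0 | 1 | 1 | 1
1 | 0 | 0 | 0
1 | 0 | 1 | 1
1 | 1 | 0 | 0
1 | 1 | 1 | 1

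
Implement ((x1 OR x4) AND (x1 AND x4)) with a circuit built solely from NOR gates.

((((x1 NOR x4) NOR (x1 NOR x4)) NOR ((x1 NOR x4) NOR (x1 NOR x4))) NOR (((x1 NOR x1) NOR (x4 NOR x4)) NOR ((x1 NOR x1) NOR (x4 NOR x4))))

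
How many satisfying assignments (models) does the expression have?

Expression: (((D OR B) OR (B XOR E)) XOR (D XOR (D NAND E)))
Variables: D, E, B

Satisfying assignments: (0,0,0), (1,0,0), (1,0,1)
Count: 3 out of 8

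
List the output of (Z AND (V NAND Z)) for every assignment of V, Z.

V | Z | Output
--------------
0 | 0 | 0
0 | 1 | 1
1 | 0 | 0
1 | 1 | 0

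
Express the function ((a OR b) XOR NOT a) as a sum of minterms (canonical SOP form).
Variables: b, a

Σm(0, 1, 3) = (NOT b AND NOT a) OR (NOT b AND a) OR (b AND a)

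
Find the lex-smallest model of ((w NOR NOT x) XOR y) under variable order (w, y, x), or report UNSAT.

w=0, y=0, x=1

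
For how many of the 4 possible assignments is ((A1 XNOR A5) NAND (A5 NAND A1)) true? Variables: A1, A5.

Satisfying assignments: (0,1), (1,0), (1,1)
Count: 3 out of 4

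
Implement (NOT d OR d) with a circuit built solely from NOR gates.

(((d NOR d) NOR d) NOR ((d NOR d) NOR d))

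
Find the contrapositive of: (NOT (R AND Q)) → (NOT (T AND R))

Contrapositive: (T AND R) → (R AND Q)
Note: A statement and its contrapositive are logically equivalent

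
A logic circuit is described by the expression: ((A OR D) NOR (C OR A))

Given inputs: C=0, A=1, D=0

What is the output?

Substituting: ((1 OR 0) NOR (0 OR 1))
= 0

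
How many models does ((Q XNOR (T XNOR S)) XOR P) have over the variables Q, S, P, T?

Satisfying assignments: (0,0,0,1), (0,0,1,0), (0,1,0,0), (0,1,1,1), (1,0,0,0), (1,0,1,1), (1,1,0,1), (1,1,1,0)
Count: 8 out of 16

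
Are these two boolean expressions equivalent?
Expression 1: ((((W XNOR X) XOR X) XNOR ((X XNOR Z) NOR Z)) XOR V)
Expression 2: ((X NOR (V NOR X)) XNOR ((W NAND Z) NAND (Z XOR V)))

No. Counterexample: with W=0, Z=0, X=0, V=1, Expression 1 = 1 but Expression 2 = 0.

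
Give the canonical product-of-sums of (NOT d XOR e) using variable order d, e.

ΠM(1, 2) = (d OR NOT e) AND (NOT d OR e)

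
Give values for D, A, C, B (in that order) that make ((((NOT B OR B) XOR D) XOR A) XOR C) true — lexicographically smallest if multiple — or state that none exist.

D=0, A=0, C=0, B=0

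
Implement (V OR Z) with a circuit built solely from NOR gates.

((V NOR Z) NOR (V NOR Z))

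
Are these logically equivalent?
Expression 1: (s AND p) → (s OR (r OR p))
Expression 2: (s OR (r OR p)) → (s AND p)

No, Converse is not equivalent to original (counterexample: p=0, s=0, r=1)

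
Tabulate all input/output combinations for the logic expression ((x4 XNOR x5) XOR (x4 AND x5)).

x5 | x4 | Output
----------------
0 | 0 | 1
0 | 1 | 0
1 | 0 | 0
1 | 1 | 0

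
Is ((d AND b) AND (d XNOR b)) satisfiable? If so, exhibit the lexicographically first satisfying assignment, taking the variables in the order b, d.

b=1, d=1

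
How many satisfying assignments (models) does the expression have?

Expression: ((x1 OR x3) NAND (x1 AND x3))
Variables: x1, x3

Satisfying assignments: (0,0), (0,1), (1,0)
Count: 3 out of 4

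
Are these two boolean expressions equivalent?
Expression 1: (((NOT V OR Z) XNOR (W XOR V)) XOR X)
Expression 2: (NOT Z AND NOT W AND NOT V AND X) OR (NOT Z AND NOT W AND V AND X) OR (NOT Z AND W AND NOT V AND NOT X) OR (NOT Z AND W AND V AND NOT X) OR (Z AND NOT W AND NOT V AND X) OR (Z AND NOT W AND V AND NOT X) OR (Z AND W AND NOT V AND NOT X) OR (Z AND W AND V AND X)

Yes, they are equivalent — the two output columns agree on all 16 assignments:
Z | W | V | X | Expression 1 | Expression 2
-------------------------------------------
0 | 0 | 0 | 0 | 0 | 0
0 | 0 | 0 | 1 | 1 | 1
0 | 0 | 1 | 0 | 0 | 0
0 | 0 | 1 | 1 | 1 | 1
0 | 1 | 0 | 0 | 1 | 1
0 | 1 | 0 | 1 | 0 | 0
0 | 1 | 1 | 0 | 1 | 1
0 | 1 | 1 | 1 | 0 | 0
1 | 0 | 0 | 0 | 0 | 0
1 | 0 | 0 | 1 | 1 | 1
1 | 0 | 1 | 0 | 1 | 1
1 | 0 | 1 | 1 | 0 | 0
1 | 1 | 0 | 0 | 1 | 1
1 | 1 | 0 | 1 | 0 | 0
1 | 1 | 1 | 0 | 0 | 0
1 | 1 | 1 | 1 | 1 | 1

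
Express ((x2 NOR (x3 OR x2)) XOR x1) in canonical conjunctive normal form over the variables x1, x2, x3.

(x1 OR x2 OR NOT x3) AND (x1 OR NOT x2 OR x3) AND (x1 OR NOT x2 OR NOT x3) AND (NOT x1 OR x2 OR x3)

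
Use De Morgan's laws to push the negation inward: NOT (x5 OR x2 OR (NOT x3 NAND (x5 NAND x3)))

NOT x5 AND NOT x2 AND NOT (NOT x3 NAND (x5 NAND x3))
De Morgan's: NOT(OR of terms) = AND of negations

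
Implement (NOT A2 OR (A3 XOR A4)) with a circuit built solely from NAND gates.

(((A2 NAND A2) NAND (A2 NAND A2)) NAND (((A3 NAND (A3 NAND A4)) NAND (A4 NAND (A3 NAND A4))) NAND ((A3 NAND (A3 NAND A4)) NAND (A4 NAND (A3 NAND A4)))))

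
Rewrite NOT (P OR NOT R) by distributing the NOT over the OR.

NOT P AND R
De Morgan's: NOT(OR of terms) = AND of negations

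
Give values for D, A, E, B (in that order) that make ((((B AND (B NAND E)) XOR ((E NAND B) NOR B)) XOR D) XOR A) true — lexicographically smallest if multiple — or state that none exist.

D=0, A=0, E=0, B=1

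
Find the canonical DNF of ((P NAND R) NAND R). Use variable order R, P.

(NOT R AND NOT P) OR (NOT R AND P) OR (R AND P)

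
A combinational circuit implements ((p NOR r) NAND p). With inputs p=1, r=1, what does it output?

Substituting: ((1 NOR 1) NAND 1)
= 1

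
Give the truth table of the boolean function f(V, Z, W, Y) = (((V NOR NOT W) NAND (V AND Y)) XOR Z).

V | Z | W | Y | Output
----------------------
0 | 0 | 0 | 0 | 1
0 | 0 | 0 | 1 | 1
0 | 0 | 1 | 0 | 1
0 | 0 | 1 | 1 | 1
0 | 1 | 0 | 0 | 0
0 | 1 | 0 | 1 | 0
0 | 1 | 1 | 0 | 0
0 | 1 | 1 | 1 | 0
1 | 0 | 0 | 0 | 1
1 | 0 | 0 | 1 | 1
1 | 0 | 1 | 0 | 1
1 | 0 | 1 | 1 | 1
1 | 1 | 0 | 0 | 0
1 | 1 | 0 | 1 | 0
1 | 1 | 1 | 0 | 0
1 | 1 | 1 | 1 | 0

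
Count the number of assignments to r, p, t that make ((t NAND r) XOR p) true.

Satisfying assignments: (0,0,0), (0,0,1), (1,0,0), (1,1,1)
Count: 4 out of 8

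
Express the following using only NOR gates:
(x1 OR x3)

((x1 NOR x3) NOR (x1 NOR x3))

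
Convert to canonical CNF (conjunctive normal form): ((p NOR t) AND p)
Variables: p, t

(p OR t) AND (p OR NOT t) AND (NOT p OR t) AND (NOT p OR NOT t)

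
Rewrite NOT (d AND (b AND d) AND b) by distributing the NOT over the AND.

NOT d OR NOT (b AND d) OR NOT b
De Morgan's: NOT(AND of terms) = OR of negations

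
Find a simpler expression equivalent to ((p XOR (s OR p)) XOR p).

By XOR self-cancellation ((E XOR v) XOR v = E):
= (s OR p)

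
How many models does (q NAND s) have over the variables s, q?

Satisfying assignments: (0,0), (0,1), (1,0)
Count: 3 out of 4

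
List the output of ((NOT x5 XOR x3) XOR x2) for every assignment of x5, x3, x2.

x5 | x3 | x2 | Output
---------------------
0 | 0 | 0 | 1
0 | 0 | 1 | 0
0 | 1 | 0 | 0
0 | 1 | 1 | 1
1 | 0 | 0 | 0
1 | 0 | 1 | 1
1 | 1 | 0 | 1
1 | 1 | 1 | 0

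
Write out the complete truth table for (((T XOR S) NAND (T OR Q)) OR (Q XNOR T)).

Q | S | T | Output
------------------
0 | 0 | 0 | 1
0 | 0 | 1 | 0
0 | 1 | 0 | 1
0 | 1 | 1 | 1
1 | 0 | 0 | 1
1 | 0 | 1 | 1
1 | 1 | 0 | 0
1 | 1 | 1 | 1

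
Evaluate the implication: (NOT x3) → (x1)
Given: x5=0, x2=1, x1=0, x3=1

Antecedent (NOT x3) = 0; consequent (x1) = 0.
0 → 0 = 1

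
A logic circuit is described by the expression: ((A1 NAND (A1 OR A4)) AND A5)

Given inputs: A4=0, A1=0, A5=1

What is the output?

Substituting: ((0 NAND (0 OR 0)) AND 1)
= 1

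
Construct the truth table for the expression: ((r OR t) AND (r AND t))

t | r | Output
--------------
0 | 0 | 0
0 | 1 | 0
1 | 0 | 0
1 | 1 | 1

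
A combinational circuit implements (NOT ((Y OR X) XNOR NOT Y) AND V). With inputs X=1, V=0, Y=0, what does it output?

Substituting: (NOT ((0 OR 1) XNOR NOT 0) AND 0)
= 0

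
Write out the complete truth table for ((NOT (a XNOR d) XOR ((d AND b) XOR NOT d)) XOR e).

a | e | d | b | Output
----------------------
0 | 0 | 0 | 0 | 1
0 | 0 | 0 | 1 | 1
0 | 0 | 1 | 0 | 1
0 | 0 | 1 | 1 | 0
0 | 1 | 0 | 0 | 0
0 | 1 | 0 | 1 | 0
0 | 1 | 1 | 0 | 0
0 | 1 | 1 | 1 | 1
1 | 0 | 0 | 0 | 0
1 | 0 | 0 | 1 | 0
1 | 0 | 1 | 0 | 0
1 | 0 | 1 | 1 | 1
1 | 1 | 0 | 0 | 1
1 | 1 | 0 | 1 | 1
1 | 1 | 1 | 0 | 1
1 | 1 | 1 | 1 | 0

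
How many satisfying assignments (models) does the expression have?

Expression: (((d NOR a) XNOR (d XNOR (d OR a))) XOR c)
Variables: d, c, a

Satisfying assignments: (0,0,0), (0,0,1), (1,1,0), (1,1,1)
Count: 4 out of 8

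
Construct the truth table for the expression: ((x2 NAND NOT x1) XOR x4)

x1 | x2 | x4 | Output
---------------------
0 | 0 | 0 | 1
0 | 0 | 1 | 0
0 | 1 | 0 | 0
0 | 1 | 1 | 1
1 | 0 | 0 | 1
1 | 0 | 1 | 0
1 | 1 | 0 | 1
1 | 1 | 1 | 0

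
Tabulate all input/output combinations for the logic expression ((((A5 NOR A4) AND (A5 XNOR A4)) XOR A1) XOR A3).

A4 | A5 | A1 | A3 | Output
--------------------------
0 | 0 | 0 | 0 | 1
0 | 0 | 0 | 1 | 0
0 | 0 | 1 | 0 | 0
0 | 0 | 1 | 1 | 1
0 | 1 | 0 | 0 | 0
0 | 1 | 0 | 1 | 1
0 | 1 | 1 | 0 | 1
0 | 1 | 1 | 1 | 0
1 | 0 | 0 | 0 | 0
1 | 0 | 0 | 1 | 1
1 | 0 | 1 | 0 | 1
1 | 0 | 1 | 1 | 0
1 | 1 | 0 | 0 | 0
1 | 1 | 0 | 1 | 1
1 | 1 | 1 | 0 | 1
1 | 1 | 1 | 1 | 0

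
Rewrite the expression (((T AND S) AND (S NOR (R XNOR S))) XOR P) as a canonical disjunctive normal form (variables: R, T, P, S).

(NOT R AND NOT T AND P AND NOT S) OR (NOT R AND NOT T AND P AND S) OR (NOT R AND T AND P AND NOT S) OR (NOT R AND T AND P AND S) OR (R AND NOT T AND P AND NOT S) OR (R AND NOT T AND P AND S) OR (R AND T AND P AND NOT S) OR (R AND T AND P AND S)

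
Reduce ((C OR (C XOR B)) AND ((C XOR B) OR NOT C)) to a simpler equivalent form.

By distribution ((E OR v) AND (E OR NOT v) = E):
= (C XOR B)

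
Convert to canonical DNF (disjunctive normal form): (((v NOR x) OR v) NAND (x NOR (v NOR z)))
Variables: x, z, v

(NOT x AND NOT z AND NOT v) OR (x AND NOT z AND NOT v) OR (x AND NOT z AND v) OR (x AND z AND NOT v) OR (x AND z AND v)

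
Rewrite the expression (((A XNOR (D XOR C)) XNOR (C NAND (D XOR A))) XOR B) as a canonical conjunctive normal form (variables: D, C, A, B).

(D OR C OR A OR NOT B) AND (D OR C OR NOT A OR B) AND (D OR NOT C OR A OR B) AND (D OR NOT C OR NOT A OR B) AND (NOT D OR C OR A OR B) AND (NOT D OR C OR NOT A OR NOT B) AND (NOT D OR NOT C OR A OR B) AND (NOT D OR NOT C OR NOT A OR B)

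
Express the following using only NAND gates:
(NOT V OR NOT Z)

(((V NAND V) NAND (V NAND V)) NAND ((Z NAND Z) NAND (Z NAND Z)))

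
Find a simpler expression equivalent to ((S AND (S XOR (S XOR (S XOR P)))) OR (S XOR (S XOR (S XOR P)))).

By absorption (E OR (E AND v) = E) then XOR self-cancellation ((E XOR v) XOR v = E):
= (S XOR P)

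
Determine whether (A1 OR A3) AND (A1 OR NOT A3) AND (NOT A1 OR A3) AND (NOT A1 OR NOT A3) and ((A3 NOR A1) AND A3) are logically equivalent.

Yes, they are equivalent — the two output columns agree on all 4 assignments:
A1 | A3 | Expression 1 | Expression 2
-------------------------------------
0 | 0 | 0 | 0
0 | 1 | 0 | 0
1 | 0 | 0 | 0
1 | 1 | 0 | 0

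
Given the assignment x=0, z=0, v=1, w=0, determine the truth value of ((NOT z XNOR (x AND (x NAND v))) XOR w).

Substituting: ((NOT 0 XNOR (0 AND (0 NAND 1))) XOR 0)
= 0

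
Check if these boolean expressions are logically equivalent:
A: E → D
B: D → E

No, Converse is not equivalent to original (counterexample: E=0, D=1)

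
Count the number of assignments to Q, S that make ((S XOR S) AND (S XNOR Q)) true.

No assignment satisfies the expression.
Count: 0 out of 4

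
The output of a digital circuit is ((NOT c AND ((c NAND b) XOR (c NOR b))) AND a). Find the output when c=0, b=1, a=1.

Substituting: ((NOT 0 AND ((0 NAND 1) XOR (0 NOR 1))) AND 1)
= 1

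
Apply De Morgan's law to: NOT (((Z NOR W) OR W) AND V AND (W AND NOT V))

NOT ((Z NOR W) OR W) OR NOT V OR NOT (W AND NOT V)
De Morgan's: NOT(AND of terms) = OR of negations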